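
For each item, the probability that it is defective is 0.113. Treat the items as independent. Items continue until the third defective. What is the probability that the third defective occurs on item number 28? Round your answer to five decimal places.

0.02527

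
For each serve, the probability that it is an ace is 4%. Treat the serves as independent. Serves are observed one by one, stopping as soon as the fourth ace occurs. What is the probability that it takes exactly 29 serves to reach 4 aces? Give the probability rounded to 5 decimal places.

0.00302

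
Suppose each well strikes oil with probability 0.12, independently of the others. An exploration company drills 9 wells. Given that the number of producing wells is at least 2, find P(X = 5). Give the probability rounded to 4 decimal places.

X ~ Binomial(9, 0.12). Want P(X=5 | X≥2) = P(X=5) / P(X≥2).
P(X=5) = C(9,5)·0.12^5·0.88^4 = 0.001880
P(X≥2) = 1 − 0.316478 − 0.388405 = 0.295116
Ratio = 0.001880 / 0.295116 = 0.006371

0.0064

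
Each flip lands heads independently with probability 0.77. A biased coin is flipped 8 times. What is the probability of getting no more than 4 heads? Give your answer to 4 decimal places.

X ~ Binomial(8, 0.77); P(X ≤ 4) = Σ C(8,k) p^k (1−p)^(8−k) over k:
  k=0: C(8,0)·0.77^0·0.23^8 = 0.000008
  k=1: C(8,1)·0.77^1·0.23^7 = 0.000210
  k=2: C(8,2)·0.77^2·0.23^6 = 0.002458
  k=3: C(8,3)·0.77^3·0.23^5 = 0.016455
  k=4: C(8,4)·0.77^4·0.23^4 = 0.068861
Total = 0.087991

0.0880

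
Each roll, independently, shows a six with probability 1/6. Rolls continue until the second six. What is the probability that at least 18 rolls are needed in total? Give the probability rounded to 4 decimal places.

Needing more than 17 rolls ⇔ fewer than 2 successes in the first 17. With X ~ Binomial(17, 0.166667), P(Y > 17) = P(X ≤ 1).
  k=0: C(17,0)·0.166667^0·0.833333^17 = 0.045073
  k=1: C(17,1)·0.166667^1·0.833333^16 = 0.153249
P(X ≤ 1) = 0.198322

0.1983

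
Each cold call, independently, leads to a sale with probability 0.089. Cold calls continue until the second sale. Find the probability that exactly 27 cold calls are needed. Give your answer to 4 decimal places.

0.0200

Y = trial on which the second success occurs; negative binomial, r=2, p=0.089.
P(Y=27) = C(26,1) · p^2 · (1−p)^25
= 26 · 0.007921 · 0.097266 = 0.020031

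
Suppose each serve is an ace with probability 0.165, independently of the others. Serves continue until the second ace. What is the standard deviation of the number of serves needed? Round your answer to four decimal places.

Y = total serves until the second success; negative binomial with r=2, p=0.165.
SD(Y) = √[r(1−p)/p²] = √(61.340680) = 7.832029

7.8320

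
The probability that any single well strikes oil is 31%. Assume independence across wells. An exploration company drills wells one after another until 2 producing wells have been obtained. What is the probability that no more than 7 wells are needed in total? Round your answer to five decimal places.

0.69135

Finishing within 7 wells ⇔ at least 2 successes in the first 7. With X ~ Binomial(7, 0.31), P(Y ≤ 7) = 1 − P(X ≤ 1).
  k=0: C(7,0)·0.31^0·0.69^7 = 0.0744635
  k=1: C(7,1)·0.31^1·0.69^6 = 0.2341824
1 − 0.3086459 = 0.6913541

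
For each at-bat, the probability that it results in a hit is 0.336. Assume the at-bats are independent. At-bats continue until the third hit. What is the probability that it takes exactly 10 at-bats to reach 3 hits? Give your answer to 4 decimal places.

0.0777

Y = trial on which the third success occurs; negative binomial, r=3, p=0.336.
P(Y=10) = C(9,2) · p^3 · (1−p)^7
= 36 · 0.037933 · 0.056908 = 0.077714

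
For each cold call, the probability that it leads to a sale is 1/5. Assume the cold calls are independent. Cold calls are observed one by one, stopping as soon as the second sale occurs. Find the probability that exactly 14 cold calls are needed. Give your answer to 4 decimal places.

Y = trial on which the second success occurs; negative binomial, r=2, p=0.20.
P(Y=14) = C(13,1) · p^2 · (1−p)^12
= 13 · 0.04 · 0.068719 = 0.035734

0.0357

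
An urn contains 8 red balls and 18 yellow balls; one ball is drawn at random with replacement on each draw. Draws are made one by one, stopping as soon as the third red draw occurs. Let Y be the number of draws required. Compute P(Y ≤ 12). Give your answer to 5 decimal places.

Finishing within 12 draws ⇔ at least 3 successes in the first 12. With X ~ Binomial(12, 0.307692), P(Y ≤ 12) = 1 − P(X ≤ 2).
  k=0: C(12,0)·0.307692^0·0.692308^12 = 0.0121224
  k=1: C(12,1)·0.307692^1·0.692308^11 = 0.0646530
  k=2: C(12,2)·0.307692^2·0.692308^10 = 0.1580406
1 − 0.2348161 = 0.7651839

0.76518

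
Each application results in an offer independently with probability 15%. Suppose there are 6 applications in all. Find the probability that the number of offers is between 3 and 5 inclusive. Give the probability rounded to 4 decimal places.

X ~ Binomial(6, 0.15); P(3 ≤ X ≤ 5) = Σ C(6,k) p^k (1−p)^(6−k) over k:
  k=3: C(6,3)·0.15^3·0.85^3 = 0.041453
  k=4: C(6,4)·0.15^4·0.85^2 = 0.005486
  k=5: C(6,5)·0.15^5·0.85^1 = 0.000387
Total = 0.047327

0.0473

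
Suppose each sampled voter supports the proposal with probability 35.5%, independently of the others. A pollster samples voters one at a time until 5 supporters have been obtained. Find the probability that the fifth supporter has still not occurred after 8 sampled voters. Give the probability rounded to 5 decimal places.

Needing more than 8 sampled voters ⇔ fewer than 5 successes in the first 8. With X ~ Binomial(8, 0.355), P(Y > 8) = P(X ≤ 4).
  k=0: C(8,0)·0.355^0·0.645^8 = 0.0299556
  k=1: C(8,1)·0.355^1·0.645^7 = 0.1318974
  k=2: C(8,2)·0.355^2·0.645^6 = 0.2540815
  k=3: C(8,3)·0.355^3·0.645^5 = 0.2796866
  k=4: C(8,4)·0.355^4·0.645^4 = 0.1924200
P(X ≤ 4) = 0.8880411

0.88804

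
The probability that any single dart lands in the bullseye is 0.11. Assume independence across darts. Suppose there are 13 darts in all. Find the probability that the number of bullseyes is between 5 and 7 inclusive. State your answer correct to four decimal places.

X ~ Binomial(13, 0.11); P(5 ≤ X ≤ 7) = Σ C(13,k) p^k (1−p)^(13−k) over k:
  k=5: C(13,5)·0.11^5·0.89^8 = 0.008159
  k=6: C(13,6)·0.11^6·0.89^7 = 0.001345
  k=7: C(13,7)·0.11^7·0.89^6 = 0.000166
Total = 0.009670

0.0097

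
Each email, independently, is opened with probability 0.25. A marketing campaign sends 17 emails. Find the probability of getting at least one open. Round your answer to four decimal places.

0.9925

P(at least one) = 1 − P(none) = 1 − (1 − 0.25)^17
= 1 − 0.007517 = 0.992483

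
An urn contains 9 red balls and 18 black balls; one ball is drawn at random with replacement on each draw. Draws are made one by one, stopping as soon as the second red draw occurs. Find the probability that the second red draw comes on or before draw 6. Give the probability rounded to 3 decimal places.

0.649

Finishing within 6 draws ⇔ at least 2 successes in the first 6. With X ~ Binomial(6, 0.333333), P(Y ≤ 6) = 1 − P(X ≤ 1).
  k=0: C(6,0)·0.333333^0·0.666667^6 = 0.08779
  k=1: C(6,1)·0.333333^1·0.666667^5 = 0.26337
1 − 0.35117 = 0.64883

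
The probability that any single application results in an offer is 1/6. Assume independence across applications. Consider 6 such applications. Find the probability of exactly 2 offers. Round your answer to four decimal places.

X ~ Binomial(n=6, p=0.166667).
P(X=2) = C(6,2) · p^2 · (1−p)^4
= 15 · 0.027778 · 0.48225 = 0.200939

0.2009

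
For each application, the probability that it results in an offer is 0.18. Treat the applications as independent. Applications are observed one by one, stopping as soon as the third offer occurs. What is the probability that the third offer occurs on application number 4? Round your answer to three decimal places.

Y = trial on which the third success occurs; negative binomial, r=3, p=0.18.
P(Y=4) = C(3,2) · p^3 · (1−p)^1
= 3 · 0.005832 · 0.82 = 0.01435

0.014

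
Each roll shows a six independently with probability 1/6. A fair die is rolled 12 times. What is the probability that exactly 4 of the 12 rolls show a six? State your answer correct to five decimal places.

X ~ Binomial(n=12, p=0.166667).
P(X=4) = C(12,4) · p^4 · (1−p)^8
= 495 · 0.0007716 · 0.23257 = 0.0888281

0.08883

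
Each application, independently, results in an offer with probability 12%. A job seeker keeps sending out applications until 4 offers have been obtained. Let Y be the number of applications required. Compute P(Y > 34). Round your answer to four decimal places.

0.4047

Needing more than 34 applications ⇔ fewer than 4 successes in the first 34. With X ~ Binomial(34, 0.12), P(Y > 34) = P(X ≤ 3).
  k=0: C(34,0)·0.12^0·0.88^34 = 0.012954
  k=1: C(34,1)·0.12^1·0.88^33 = 0.060060
  k=2: C(34,2)·0.12^2·0.88^32 = 0.135136
  k=3: C(34,3)·0.12^3·0.88^31 = 0.196561
P(X ≤ 3) = 0.404712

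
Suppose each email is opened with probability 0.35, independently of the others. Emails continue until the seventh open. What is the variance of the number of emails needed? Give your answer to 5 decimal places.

Y = total emails until the seventh success; negative binomial with r=7, p=0.35.
Var(Y) = r(1−p)/p² = 7·0.65 / 0.35² = 37.1428571

37.14286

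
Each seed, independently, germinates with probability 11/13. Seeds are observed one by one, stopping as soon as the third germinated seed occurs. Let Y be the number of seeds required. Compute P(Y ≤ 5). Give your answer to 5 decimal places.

0.97147

Finishing within 5 seeds ⇔ at least 3 successes in the first 5. With X ~ Binomial(5, 0.846154), P(Y ≤ 5) = 1 − P(X ≤ 2).
  k=0: C(5,0)·0.846154^0·0.153846^5 = 0.0000862
  k=1: C(5,1)·0.846154^1·0.153846^4 = 0.0023701
  k=2: C(5,2)·0.846154^2·0.153846^3 = 0.0260711
1 − 0.0285273 = 0.9714727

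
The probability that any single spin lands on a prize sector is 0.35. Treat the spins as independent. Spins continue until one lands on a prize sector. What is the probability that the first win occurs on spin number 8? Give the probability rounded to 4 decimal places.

0.0172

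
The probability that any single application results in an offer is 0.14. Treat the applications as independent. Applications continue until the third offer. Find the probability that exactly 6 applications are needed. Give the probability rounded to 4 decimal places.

0.0175

Y = trial on which the third success occurs; negative binomial, r=3, p=0.14.
P(Y=6) = C(5,2) · p^3 · (1−p)^3
= 10 · 0.002744 · 0.63606 = 0.017453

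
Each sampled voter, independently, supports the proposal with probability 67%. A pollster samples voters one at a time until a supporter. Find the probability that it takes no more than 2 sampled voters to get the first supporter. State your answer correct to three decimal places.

Y = number of sampled voters to the first success; geometric, p = 0.67.
P(Y ≤ 2) = 1 − (1−p)^2 = 1 − 0.10890 = 0.89110

0.891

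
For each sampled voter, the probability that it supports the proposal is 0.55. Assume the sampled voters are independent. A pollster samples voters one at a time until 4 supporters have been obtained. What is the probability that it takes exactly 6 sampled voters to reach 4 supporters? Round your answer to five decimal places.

0.18530

Y = trial on which the fourth success occurs; negative binomial, r=4, p=0.55.
P(Y=6) = C(5,3) · p^4 · (1−p)^2
= 10 · 0.091506 · 0.2025 = 0.1853002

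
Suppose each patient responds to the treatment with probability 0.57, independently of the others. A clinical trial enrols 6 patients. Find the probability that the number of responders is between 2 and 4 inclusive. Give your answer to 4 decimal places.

X ~ Binomial(6, 0.57); P(2 ≤ X ≤ 4) = Σ C(6,k) p^k (1−p)^(6−k) over k:
  k=2: C(6,2)·0.57^2·0.43^4 = 0.166615
  k=3: C(6,3)·0.57^3·0.43^3 = 0.294483
  k=4: C(6,4)·0.57^4·0.43^2 = 0.292771
Total = 0.753869

0.7539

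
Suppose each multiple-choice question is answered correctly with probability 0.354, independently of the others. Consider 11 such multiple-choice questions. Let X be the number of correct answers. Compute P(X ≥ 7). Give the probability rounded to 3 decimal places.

0.053

X ~ Binomial(11, 0.354); P(X ≥ 7) = Σ C(11,k) p^k (1−p)^(11−k) over k:
  k=7: C(11,7)·0.354^7·0.646^4 = 0.04004
  k=8: C(11,8)·0.354^8·0.646^3 = 0.01097
  k=9: C(11,9)·0.354^9·0.646^2 = 0.00200
  k=10: C(11,10)·0.354^10·0.646^1 = 0.00022
  k=11: C(11,11)·0.354^11·0.646^0 = 0.00001
Total = 0.05324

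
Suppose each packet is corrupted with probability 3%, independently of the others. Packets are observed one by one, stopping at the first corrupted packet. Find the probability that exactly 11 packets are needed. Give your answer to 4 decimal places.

0.0221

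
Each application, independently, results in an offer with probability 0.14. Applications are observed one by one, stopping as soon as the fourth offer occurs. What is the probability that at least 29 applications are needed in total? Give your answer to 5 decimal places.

Needing more than 28 applications ⇔ fewer than 4 successes in the first 28. With X ~ Binomial(28, 0.14), P(Y > 28) = P(X ≤ 3).
  k=0: C(28,0)·0.14^0·0.86^28 = 0.0146540
  k=1: C(28,1)·0.14^1·0.86^27 = 0.0667950
  k=2: C(28,2)·0.14^2·0.86^26 = 0.1467938
  k=3: C(28,3)·0.14^3·0.86^25 = 0.2071044
P(X ≤ 3) = 0.4353472

0.43535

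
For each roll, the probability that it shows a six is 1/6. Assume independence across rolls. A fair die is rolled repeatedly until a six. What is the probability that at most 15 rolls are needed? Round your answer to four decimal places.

0.9351

Y = number of rolls to the first success; geometric, p = 0.166667.
P(Y ≤ 15) = 1 − (1−p)^15 = 1 − 0.064905 = 0.935095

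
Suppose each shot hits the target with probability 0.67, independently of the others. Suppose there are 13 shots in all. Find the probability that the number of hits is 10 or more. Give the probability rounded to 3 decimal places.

X ~ Binomial(13, 0.67); P(X ≥ 10) = Σ C(13,k) p^k (1−p)^(13−k) over k:
  k=10: C(13,10)·0.67^10·0.33^3 = 0.18735
  k=11: C(13,11)·0.67^11·0.33^2 = 0.10374
  k=12: C(13,12)·0.67^12·0.33^1 = 0.03510
  k=13: C(13,13)·0.67^13·0.33^0 = 0.00548
Total = 0.33168

0.332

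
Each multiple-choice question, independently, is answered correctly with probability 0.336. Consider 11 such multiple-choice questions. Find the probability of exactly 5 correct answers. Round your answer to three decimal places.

0.170

X ~ Binomial(n=11, p=0.336).
P(X=5) = C(11,5) · p^5 · (1−p)^6
= 462 · 0.0042825 · 0.085705 = 0.16957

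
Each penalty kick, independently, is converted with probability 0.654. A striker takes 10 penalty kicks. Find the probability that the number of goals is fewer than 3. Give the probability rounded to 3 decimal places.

0.004

X ~ Binomial(10, 0.654); P(X ≤ 2) = Σ C(10,k) p^k (1−p)^(10−k) over k:
  k=0: C(10,0)·0.654^0·0.346^10 = 0.00002
  k=1: C(10,1)·0.654^1·0.346^9 = 0.00046
  k=2: C(10,2)·0.654^2·0.346^8 = 0.00395
Total = 0.00444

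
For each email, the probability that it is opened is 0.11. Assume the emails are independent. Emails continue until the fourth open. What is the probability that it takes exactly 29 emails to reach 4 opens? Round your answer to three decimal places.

Y = trial on which the fourth success occurs; negative binomial, r=4, p=0.11.
P(Y=29) = C(28,3) · p^4 · (1−p)^25
= 3276 · 0.00014641 · 0.054294 = 0.02604

0.026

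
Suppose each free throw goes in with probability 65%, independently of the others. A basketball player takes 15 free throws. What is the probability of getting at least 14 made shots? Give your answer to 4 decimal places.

0.0142

X ~ Binomial(15, 0.65); P(X ≥ 14) = Σ C(15,k) p^k (1−p)^(15−k) over k:
  k=14: C(15,14)·0.65^14·0.35^1 = 0.012617
  k=15: C(15,15)·0.65^15·0.35^0 = 0.001562
Total = 0.014179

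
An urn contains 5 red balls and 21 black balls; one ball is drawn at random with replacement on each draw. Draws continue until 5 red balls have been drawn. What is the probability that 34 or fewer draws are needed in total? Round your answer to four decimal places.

0.8100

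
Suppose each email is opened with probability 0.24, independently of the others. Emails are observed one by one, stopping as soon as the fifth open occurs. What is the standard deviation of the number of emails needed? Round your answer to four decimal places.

8.1223

Y = total emails until the fifth success; negative binomial with r=5, p=0.24.
SD(Y) = √[r(1−p)/p²] = √(65.972222) = 8.122329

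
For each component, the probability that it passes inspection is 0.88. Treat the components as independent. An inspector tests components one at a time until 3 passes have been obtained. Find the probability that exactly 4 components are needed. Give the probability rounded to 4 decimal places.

0.2453

Y = trial on which the third success occurs; negative binomial, r=3, p=0.88.
P(Y=4) = C(3,2) · p^3 · (1−p)^1
= 3 · 0.68147 · 0.12 = 0.245330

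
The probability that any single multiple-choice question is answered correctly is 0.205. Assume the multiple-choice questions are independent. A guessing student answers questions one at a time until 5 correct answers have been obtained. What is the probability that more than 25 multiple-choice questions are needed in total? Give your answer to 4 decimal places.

0.3965

Needing more than 25 multiple-choice questions ⇔ fewer than 5 successes in the first 25. With X ~ Binomial(25, 0.205), P(Y > 25) = P(X ≤ 4).
  k=0: C(25,0)·0.205^0·0.795^25 = 0.003230
  k=1: C(25,1)·0.205^1·0.795^24 = 0.020821
  k=2: C(25,2)·0.205^2·0.795^23 = 0.064428
  k=3: C(25,3)·0.205^3·0.795^22 = 0.127370
  k=4: C(25,4)·0.205^4·0.795^21 = 0.180641
P(X ≤ 4) = 0.396489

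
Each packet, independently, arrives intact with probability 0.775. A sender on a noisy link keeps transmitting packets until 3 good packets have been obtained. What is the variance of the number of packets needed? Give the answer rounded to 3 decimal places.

Y = total packets until the third success; negative binomial with r=3, p=0.775.
Var(Y) = r(1−p)/p² = 3·0.225 / 0.775² = 1.12383

1.124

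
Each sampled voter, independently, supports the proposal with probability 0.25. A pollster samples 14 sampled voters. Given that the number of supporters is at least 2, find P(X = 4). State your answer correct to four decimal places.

0.2449

X ~ Binomial(14, 0.25). Want P(X=4 | X≥2) = P(X=4) / P(X≥2).
P(X=4) = C(14,4)·0.25^4·0.75^10 = 0.220195
P(X≥2) = 1 − 0.017818 − 0.083150 = 0.899032
Ratio = 0.220195 / 0.899032 = 0.244924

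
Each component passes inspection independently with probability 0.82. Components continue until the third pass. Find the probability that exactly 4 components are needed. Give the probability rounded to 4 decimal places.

Y = trial on which the third success occurs; negative binomial, r=3, p=0.82.
P(Y=4) = C(3,2) · p^3 · (1−p)^1
= 3 · 0.55137 · 0.18 = 0.297739

0.2977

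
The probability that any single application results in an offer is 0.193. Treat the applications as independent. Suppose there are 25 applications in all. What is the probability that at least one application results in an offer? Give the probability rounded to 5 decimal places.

0.99530

P(at least one) = 1 − P(none) = 1 − (1 − 0.193)^25
= 1 − 0.0046972 = 0.9953028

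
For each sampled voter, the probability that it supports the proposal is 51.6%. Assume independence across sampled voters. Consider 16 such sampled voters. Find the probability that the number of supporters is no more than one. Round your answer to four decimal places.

0.0002

X ~ Binomial(16, 0.516); P(X ≤ 1) = Σ C(16,k) p^k (1−p)^(16−k) over k:
  k=0: C(16,0)·0.516^0·0.484^16 = 0.000009
  k=1: C(16,1)·0.516^1·0.484^15 = 0.000155
Total = 0.000164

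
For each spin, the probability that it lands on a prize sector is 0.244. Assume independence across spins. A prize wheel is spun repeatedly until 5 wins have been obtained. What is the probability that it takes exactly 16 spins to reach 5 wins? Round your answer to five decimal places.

Y = trial on which the fifth success occurs; negative binomial, r=5, p=0.244.
P(Y=16) = C(15,4) · p^5 · (1−p)^11
= 1365 · 0.00086487 · 0.046104 = 0.0544279

0.05443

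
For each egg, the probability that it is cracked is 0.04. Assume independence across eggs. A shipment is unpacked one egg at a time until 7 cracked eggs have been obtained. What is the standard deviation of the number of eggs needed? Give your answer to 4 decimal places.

64.8074

Y = total eggs until the seventh success; negative binomial with r=7, p=0.04.
SD(Y) = √[r(1−p)/p²] = √(4200.000000) = 64.807407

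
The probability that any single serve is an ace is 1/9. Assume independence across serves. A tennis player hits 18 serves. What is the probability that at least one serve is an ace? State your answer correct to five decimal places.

0.87998

P(at least one) = 1 − P(none) = 1 − (1 − 0.111111)^18
= 1 − 0.1200203 = 0.8799797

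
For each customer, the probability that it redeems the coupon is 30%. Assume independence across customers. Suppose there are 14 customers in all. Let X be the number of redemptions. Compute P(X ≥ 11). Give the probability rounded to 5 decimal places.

X ~ Binomial(14, 0.30); P(X ≥ 11) = Σ C(14,k) p^k (1−p)^(14−k) over k:
  k=11: C(14,11)·0.30^11·0.70^3 = 0.0002212
  k=12: C(14,12)·0.30^12·0.70^2 = 0.0000237
  k=13: C(14,13)·0.30^13·0.70^1 = 0.0000016
  k=14: C(14,14)·0.30^14·0.70^0 = 0.0000000
Total = 0.0002465

0.00025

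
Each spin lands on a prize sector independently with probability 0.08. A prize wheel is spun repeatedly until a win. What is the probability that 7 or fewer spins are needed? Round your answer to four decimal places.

0.4422

Y = number of spins to the first success; geometric, p = 0.08.
P(Y ≤ 7) = 1 − (1−p)^7 = 1 − 0.557847 = 0.442153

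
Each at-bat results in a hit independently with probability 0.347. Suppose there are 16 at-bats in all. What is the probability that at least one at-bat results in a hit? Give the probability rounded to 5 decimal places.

P(at least one) = 1 − P(none) = 1 − (1 − 0.347)^16
= 1 − 0.0010930 = 0.9989070

0.99891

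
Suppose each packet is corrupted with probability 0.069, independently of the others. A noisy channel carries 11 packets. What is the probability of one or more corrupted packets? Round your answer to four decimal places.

P(at least one) = 1 − P(none) = 1 − (1 − 0.069)^11
= 1 − 0.455456 = 0.544544

0.5445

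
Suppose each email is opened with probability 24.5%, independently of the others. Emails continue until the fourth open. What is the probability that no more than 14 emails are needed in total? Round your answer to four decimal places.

0.4610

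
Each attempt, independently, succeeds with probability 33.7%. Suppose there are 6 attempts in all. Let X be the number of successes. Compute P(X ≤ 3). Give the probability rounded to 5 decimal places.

X ~ Binomial(6, 0.337); P(X ≤ 3) = Σ C(6,k) p^k (1−p)^(6−k) over k:
  k=0: C(6,0)·0.337^0·0.663^6 = 0.0849339
  k=1: C(6,1)·0.337^1·0.663^5 = 0.2590292
  k=2: C(6,2)·0.337^2·0.663^4 = 0.3291586
  k=3: C(6,3)·0.337^3·0.663^3 = 0.2230798
Total = 0.8962016

0.89620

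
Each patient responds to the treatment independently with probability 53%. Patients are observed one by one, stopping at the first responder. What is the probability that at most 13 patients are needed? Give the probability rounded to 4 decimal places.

0.9999

Y = number of patients to the first success; geometric, p = 0.53.
P(Y ≤ 13) = 1 − (1−p)^13 = 1 − 0.000055 = 0.999945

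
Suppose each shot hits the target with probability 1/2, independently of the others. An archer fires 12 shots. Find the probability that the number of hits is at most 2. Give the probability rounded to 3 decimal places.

0.019

X ~ Binomial(12, 0.50); P(X ≤ 2) = Σ C(12,k) p^k (1−p)^(12−k) over k:
  k=0: C(12,0)·0.50^0·0.50^12 = 0.00024
  k=1: C(12,1)·0.50^1·0.50^11 = 0.00293
  k=2: C(12,2)·0.50^2·0.50^10 = 0.01611
Total = 0.01929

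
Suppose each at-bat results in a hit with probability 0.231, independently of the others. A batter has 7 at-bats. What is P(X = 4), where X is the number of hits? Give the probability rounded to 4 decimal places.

0.0453

X ~ Binomial(n=7, p=0.231).
P(X=4) = C(7,4) · p^4 · (1−p)^3
= 35 · 0.0028474 · 0.45476 = 0.045321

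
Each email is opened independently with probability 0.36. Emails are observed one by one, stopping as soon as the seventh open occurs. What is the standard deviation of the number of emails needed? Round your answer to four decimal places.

5.8794

Y = total emails until the seventh success; negative binomial with r=7, p=0.36.
SD(Y) = √[r(1−p)/p²] = √(34.567901) = 5.879447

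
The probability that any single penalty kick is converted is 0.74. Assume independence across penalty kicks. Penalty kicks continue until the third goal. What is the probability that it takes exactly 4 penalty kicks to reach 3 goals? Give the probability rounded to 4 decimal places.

0.3161

Y = trial on which the third success occurs; negative binomial, r=3, p=0.74.
P(Y=4) = C(3,2) · p^3 · (1−p)^1
= 3 · 0.40522 · 0.26 = 0.316075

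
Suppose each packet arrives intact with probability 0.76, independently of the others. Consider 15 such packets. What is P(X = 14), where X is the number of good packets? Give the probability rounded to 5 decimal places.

X ~ Binomial(n=15, p=0.76).
P(X=14) = C(15,14) · p^14 · (1−p)^1
= 15 · 0.021448 · 0.24 = 0.0772134

0.07721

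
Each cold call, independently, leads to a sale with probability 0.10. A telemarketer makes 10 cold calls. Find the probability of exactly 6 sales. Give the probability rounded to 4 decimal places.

0.0001

X ~ Binomial(n=10, p=0.10).
P(X=6) = C(10,6) · p^6 · (1−p)^4
= 210 · 1e-06 · 0.6561 = 0.000138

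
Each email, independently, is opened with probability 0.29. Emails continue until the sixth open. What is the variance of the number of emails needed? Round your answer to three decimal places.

Y = total emails until the sixth success; negative binomial with r=6, p=0.29.
Var(Y) = r(1−p)/p² = 6·0.71 / 0.29² = 50.65398

50.654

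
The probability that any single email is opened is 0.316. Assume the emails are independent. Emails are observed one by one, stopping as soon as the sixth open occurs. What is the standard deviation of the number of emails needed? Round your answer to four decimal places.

6.4109

Y = total emails until the sixth success; negative binomial with r=6, p=0.316.
SD(Y) = √[r(1−p)/p²] = √(41.099183) = 6.410864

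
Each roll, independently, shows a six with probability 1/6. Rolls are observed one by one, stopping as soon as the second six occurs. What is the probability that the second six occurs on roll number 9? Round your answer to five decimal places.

Y = trial on which the second success occurs; negative binomial, r=2, p=0.166667.
P(Y=9) = C(8,1) · p^2 · (1−p)^7
= 8 · 0.027778 · 0.27908 = 0.0620181

0.06202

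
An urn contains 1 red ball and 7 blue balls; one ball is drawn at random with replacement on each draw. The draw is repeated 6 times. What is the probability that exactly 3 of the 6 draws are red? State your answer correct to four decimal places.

X ~ Binomial(n=6, p=0.125).
P(X=3) = C(6,3) · p^3 · (1−p)^3
= 20 · 0.0019531 · 0.66992 = 0.026169

0.0262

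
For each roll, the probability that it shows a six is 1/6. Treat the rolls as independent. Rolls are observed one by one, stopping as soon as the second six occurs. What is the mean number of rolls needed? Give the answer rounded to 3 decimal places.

Y = total rolls until the second success; negative binomial with r=2, p=0.166667.
E[Y] = r / p = 2 / 0.166667 = 12.00000

12.000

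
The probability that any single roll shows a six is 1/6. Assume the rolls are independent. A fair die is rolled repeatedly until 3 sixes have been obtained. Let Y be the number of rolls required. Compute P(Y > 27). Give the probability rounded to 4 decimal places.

0.1488

Needing more than 27 rolls ⇔ fewer than 3 successes in the first 27. With X ~ Binomial(27, 0.166667), P(Y > 27) = P(X ≤ 2).
  k=0: C(27,0)·0.166667^0·0.833333^27 = 0.007280
  k=1: C(27,1)·0.166667^1·0.833333^26 = 0.039310
  k=2: C(27,2)·0.166667^2·0.833333^25 = 0.102205
P(X ≤ 2) = 0.148795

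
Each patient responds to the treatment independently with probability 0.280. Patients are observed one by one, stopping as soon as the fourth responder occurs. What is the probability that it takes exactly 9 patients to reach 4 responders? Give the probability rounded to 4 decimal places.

0.0666

Y = trial on which the fourth success occurs; negative binomial, r=4, p=0.28.
P(Y=9) = C(8,3) · p^4 · (1−p)^5
= 56 · 0.0061466 · 0.19349 = 0.066601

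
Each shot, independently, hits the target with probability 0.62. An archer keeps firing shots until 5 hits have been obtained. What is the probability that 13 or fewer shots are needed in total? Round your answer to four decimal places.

Finishing within 13 shots ⇔ at least 5 successes in the first 13. With X ~ Binomial(13, 0.62), P(Y ≤ 13) = 1 − P(X ≤ 4).
  k=0: C(13,0)·0.62^0·0.38^13 = 0.000003
  k=1: C(13,1)·0.62^1·0.38^12 = 0.000073
  k=2: C(13,2)·0.62^2·0.38^11 = 0.000715
  k=3: C(13,3)·0.62^3·0.38^10 = 0.004279
  k=4: C(13,4)·0.62^4·0.38^9 = 0.017455
1 − 0.022526 = 0.977474

0.9775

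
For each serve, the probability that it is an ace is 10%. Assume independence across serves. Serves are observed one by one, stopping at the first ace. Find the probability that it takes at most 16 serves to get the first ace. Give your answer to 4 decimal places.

0.8147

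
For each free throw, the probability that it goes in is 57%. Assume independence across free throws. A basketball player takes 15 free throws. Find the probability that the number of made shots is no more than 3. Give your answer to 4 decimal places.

0.0040

X ~ Binomial(15, 0.57); P(X ≤ 3) = Σ C(15,k) p^k (1−p)^(15−k) over k:
  k=0: C(15,0)·0.57^0·0.43^15 = 0.000003
  k=1: C(15,1)·0.57^1·0.43^14 = 0.000063
  k=2: C(15,2)·0.57^2·0.43^13 = 0.000586
  k=3: C(15,3)·0.57^3·0.43^12 = 0.003367
Total = 0.004020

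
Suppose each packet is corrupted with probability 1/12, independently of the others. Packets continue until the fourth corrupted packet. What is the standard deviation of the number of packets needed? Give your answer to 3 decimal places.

Y = total packets until the fourth success; negative binomial with r=4, p=0.083333.
SD(Y) = √[r(1−p)/p²] = √(528.00000) = 22.97825

22.978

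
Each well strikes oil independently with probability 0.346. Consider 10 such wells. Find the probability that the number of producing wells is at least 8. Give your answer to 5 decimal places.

X ~ Binomial(10, 0.346); P(X ≥ 8) = Σ C(10,k) p^k (1−p)^(10−k) over k:
  k=8: C(10,8)·0.346^8·0.654^2 = 0.0039535
  k=9: C(10,9)·0.346^9·0.654^1 = 0.0004648
  k=10: C(10,10)·0.346^10·0.654^0 = 0.0000246
Total = 0.0044428

0.00444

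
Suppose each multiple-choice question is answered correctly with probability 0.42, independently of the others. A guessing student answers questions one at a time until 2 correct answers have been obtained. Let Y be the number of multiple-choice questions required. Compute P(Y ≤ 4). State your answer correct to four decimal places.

Finishing within 4 multiple-choice questions ⇔ at least 2 successes in the first 4. With X ~ Binomial(4, 0.42), P(Y ≤ 4) = 1 − P(X ≤ 1).
  k=0: C(4,0)·0.42^0·0.58^4 = 0.113165
  k=1: C(4,1)·0.42^1·0.58^3 = 0.327788
1 − 0.440953 = 0.559047

0.5590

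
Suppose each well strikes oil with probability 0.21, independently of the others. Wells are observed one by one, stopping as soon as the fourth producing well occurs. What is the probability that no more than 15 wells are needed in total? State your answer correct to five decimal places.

0.38954

Finishing within 15 wells ⇔ at least 4 successes in the first 15. With X ~ Binomial(15, 0.21), P(Y ≤ 15) = 1 − P(X ≤ 3).
  k=0: C(15,0)·0.21^0·0.79^15 = 0.0291344
  k=1: C(15,1)·0.21^1·0.79^14 = 0.1161689
  k=2: C(15,2)·0.21^2·0.79^13 = 0.2161624
  k=3: C(15,3)·0.21^3·0.79^12 = 0.2489972
1 − 0.6104628 = 0.3895372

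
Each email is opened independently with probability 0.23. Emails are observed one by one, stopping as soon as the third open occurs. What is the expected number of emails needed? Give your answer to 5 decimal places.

13.04348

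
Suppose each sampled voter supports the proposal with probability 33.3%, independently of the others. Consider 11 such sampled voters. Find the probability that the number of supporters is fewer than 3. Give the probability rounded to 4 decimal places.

0.2348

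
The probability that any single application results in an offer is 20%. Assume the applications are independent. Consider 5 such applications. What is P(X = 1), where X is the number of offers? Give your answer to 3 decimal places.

0.410

X ~ Binomial(n=5, p=0.20).
P(X=1) = C(5,1) · p^1 · (1−p)^4
= 5 · 0.2 · 0.4096 = 0.40960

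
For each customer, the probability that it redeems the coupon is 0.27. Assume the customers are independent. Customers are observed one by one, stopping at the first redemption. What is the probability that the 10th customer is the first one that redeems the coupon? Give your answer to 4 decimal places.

0.0159

Geometric (trials to first success), p = 0.27.
P(Y = 10) = (1−p)^9 · p = 0.058872 · 0.27 = 0.015895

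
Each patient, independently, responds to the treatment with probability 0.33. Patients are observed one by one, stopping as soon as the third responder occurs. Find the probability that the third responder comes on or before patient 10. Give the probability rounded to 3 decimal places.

Finishing within 10 patients ⇔ at least 3 successes in the first 10. With X ~ Binomial(10, 0.33), P(Y ≤ 10) = 1 − P(X ≤ 2).
  k=0: C(10,0)·0.33^0·0.67^10 = 0.01823
  k=1: C(10,1)·0.33^1·0.67^9 = 0.08978
  k=2: C(10,2)·0.33^2·0.67^8 = 0.19899
1 − 0.30700 = 0.69300

0.693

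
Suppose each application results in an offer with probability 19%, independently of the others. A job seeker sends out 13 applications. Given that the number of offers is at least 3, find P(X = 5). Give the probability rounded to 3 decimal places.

X ~ Binomial(13, 0.19). Want P(X=5 | X≥3) = P(X=5) / P(X≥3).
P(X=5) = C(13,5)·0.19^5·0.81^8 = 0.05905
P(X≥3) = 1 − 0.06461 − 0.19702 − 0.27729 = 0.46107
Ratio = 0.05905 / 0.46107 = 0.12807

0.128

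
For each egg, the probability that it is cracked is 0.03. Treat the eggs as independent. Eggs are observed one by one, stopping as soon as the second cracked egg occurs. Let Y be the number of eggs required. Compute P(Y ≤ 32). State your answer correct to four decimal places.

Finishing within 32 eggs ⇔ at least 2 successes in the first 32. With X ~ Binomial(32, 0.03), P(Y ≤ 32) = 1 − P(X ≤ 1).
  k=0: C(32,0)·0.03^0·0.97^32 = 0.377308
  k=1: C(32,1)·0.03^1·0.97^31 = 0.373418
1 − 0.750725 = 0.249275

0.2493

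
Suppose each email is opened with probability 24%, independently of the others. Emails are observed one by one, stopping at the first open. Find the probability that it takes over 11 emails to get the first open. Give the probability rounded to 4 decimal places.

Y = number of emails to the first success; geometric, p = 0.24.
P(Y > 11) = P(first 11 all fail) = (1−p)^11 = 0.048860

0.0489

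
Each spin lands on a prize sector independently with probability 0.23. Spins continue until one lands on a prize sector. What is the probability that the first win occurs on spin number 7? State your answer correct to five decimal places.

0.04794

Geometric (trials to first success), p = 0.23.
P(Y = 7) = (1−p)^6 · p = 0.20842 · 0.23 = 0.0479371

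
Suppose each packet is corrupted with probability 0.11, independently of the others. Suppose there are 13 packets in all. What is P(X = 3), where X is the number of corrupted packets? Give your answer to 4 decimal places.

X ~ Binomial(n=13, p=0.11).
P(X=3) = C(13,3) · p^3 · (1−p)^10
= 286 · 0.001331 · 0.31182 = 0.118698

0.1187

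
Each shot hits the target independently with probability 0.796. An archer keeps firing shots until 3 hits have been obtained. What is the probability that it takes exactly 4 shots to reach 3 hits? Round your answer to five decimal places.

0.30867

Y = trial on which the third success occurs; negative binomial, r=3, p=0.796.
P(Y=4) = C(3,2) · p^3 · (1−p)^1
= 3 · 0.50436 · 0.204 = 0.3086673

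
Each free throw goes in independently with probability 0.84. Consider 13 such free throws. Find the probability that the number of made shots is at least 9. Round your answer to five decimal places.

0.95618

X ~ Binomial(13, 0.84); P(X ≥ 9) = Σ C(13,k) p^k (1−p)^(13−k) over k:
  k=9: C(13,9)·0.84^9·0.16^4 = 0.0975662
  k=10: C(13,10)·0.84^10·0.16^3 = 0.2048891
  k=11: C(13,11)·0.84^11·0.16^2 = 0.2933639
  k=12: C(13,12)·0.84^12·0.16^1 = 0.2566934
  k=13: C(13,13)·0.84^13·0.16^0 = 0.1036647
Total = 0.9561774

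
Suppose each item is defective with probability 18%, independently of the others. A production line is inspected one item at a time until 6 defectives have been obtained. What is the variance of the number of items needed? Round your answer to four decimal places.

Y = total items until the sixth success; negative binomial with r=6, p=0.18.
Var(Y) = r(1−p)/p² = 6·0.82 / 0.18² = 151.851852

151.8519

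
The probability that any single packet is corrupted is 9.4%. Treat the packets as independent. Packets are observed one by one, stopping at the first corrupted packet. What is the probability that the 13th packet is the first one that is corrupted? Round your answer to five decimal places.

Geometric (trials to first success), p = 0.094.
P(Y = 13) = (1−p)^12 · p = 0.30587 · 0.094 = 0.0287519

0.02875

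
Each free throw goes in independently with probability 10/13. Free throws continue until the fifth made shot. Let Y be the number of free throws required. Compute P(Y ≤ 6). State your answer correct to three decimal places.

Finishing within 6 free throws ⇔ at least 5 successes in the first 6. With X ~ Binomial(6, 0.769231), P(Y ≤ 6) = 1 − P(X ≤ 4).
  k=0: C(6,0)·0.769231^0·0.230769^6 = 0.00015
  k=1: C(6,1)·0.769231^1·0.230769^5 = 0.00302
  k=2: C(6,2)·0.769231^2·0.230769^4 = 0.02517
  k=3: C(6,3)·0.769231^3·0.230769^3 = 0.11188
  k=4: C(6,4)·0.769231^4·0.230769^2 = 0.27969
1 − 0.41991 = 0.58009

0.580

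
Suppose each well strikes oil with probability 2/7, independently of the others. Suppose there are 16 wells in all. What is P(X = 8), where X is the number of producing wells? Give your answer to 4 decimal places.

X ~ Binomial(n=16, p=0.285714).
P(X=8) = C(16,8) · p^8 · (1−p)^8
= 12870 · 4.4407e-05 · 0.06776 = 0.038727

0.0387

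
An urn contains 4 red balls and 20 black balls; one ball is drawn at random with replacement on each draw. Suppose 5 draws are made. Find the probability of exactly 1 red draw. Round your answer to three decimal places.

0.402

X ~ Binomial(n=5, p=0.166667).
P(X=1) = C(5,1) · p^1 · (1−p)^4
= 5 · 0.16667 · 0.48225 = 0.40188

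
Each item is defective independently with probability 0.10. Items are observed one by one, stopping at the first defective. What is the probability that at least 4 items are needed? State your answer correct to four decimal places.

0.7290

Y = number of items to the first success; geometric, p = 0.10.
P(Y > 3) = P(first 3 all fail) = (1−p)^3 = 0.729000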